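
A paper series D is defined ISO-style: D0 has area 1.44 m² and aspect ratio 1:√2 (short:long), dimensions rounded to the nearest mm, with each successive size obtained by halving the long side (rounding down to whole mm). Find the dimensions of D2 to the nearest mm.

504 × 713 mm

Let D0's short side be w mm. w · w√2 = 1.44 m² = 1,440,000 mm², so w ≈ 1009.1 mm and w√2 ≈ 1427.0 mm → D0 = 1009 × 1427 mm.
D1: ⌊1427/2⌋ × 1009 = 713 × 1009 mm
D2: ⌊1009/2⌋ × 713 = 504 × 713 mm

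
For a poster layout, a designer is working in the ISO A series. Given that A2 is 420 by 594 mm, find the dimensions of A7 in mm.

A3: ⌊594/2⌋ × 420 = 297 × 420 mm
A4: ⌊420/2⌋ × 297 = 210 × 297 mm
A5: ⌊297/2⌋ × 210 = 148 × 210 mm
A6: ⌊210/2⌋ × 148 = 105 × 148 mm
A7: ⌊148/2⌋ × 105 = 74 × 105 mm

74 × 105 mm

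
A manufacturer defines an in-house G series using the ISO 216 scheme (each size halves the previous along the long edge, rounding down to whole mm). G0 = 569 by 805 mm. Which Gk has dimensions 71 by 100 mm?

G6

G0: 569 × 805 mm
G1: 402 × 569 mm
G2: 284 × 402 mm
G3: 201 × 284 mm
G4: 142 × 201 mm
G5: 100 × 142 mm
G6: 71 × 100 mm
G7: 50 × 71 mm
→ matches G6.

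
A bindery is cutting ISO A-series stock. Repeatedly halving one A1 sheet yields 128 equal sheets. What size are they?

A8

128 = 2^7, so 7 halving steps.
A1 → A2 → … → A8 after 7 steps.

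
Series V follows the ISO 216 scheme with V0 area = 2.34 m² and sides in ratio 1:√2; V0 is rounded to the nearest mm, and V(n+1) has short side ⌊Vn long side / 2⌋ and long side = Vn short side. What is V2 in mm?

Let V0's short side be w mm. w · w√2 = 2.34 m² = 2,340,000 mm², so w ≈ 1286.3 mm and w√2 ≈ 1819.1 mm → V0 = 1286 × 1819 mm.
V1: ⌊1819/2⌋ × 1286 = 909 × 1286 mm
V2: ⌊1286/2⌋ × 909 = 643 × 909 mm

643 × 909 mm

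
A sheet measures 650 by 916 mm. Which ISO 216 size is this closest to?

C1 (648 × 917 mm)

Aspect ratio 916/650 ≈ 1.409 — close to the ISO √2 ≈ 1.414.
In the C-series (envelope sizes, between A and B): C1 = 648 × 917 mm.
Off by 3 mm total — nearest standard size.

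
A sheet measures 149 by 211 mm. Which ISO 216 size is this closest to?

A5 (148 × 210 mm)

Aspect ratio 211/149 ≈ 1.416 — close to the ISO √2 ≈ 1.414.
In the A-series (A0 area = 1 m²): A5 = 148 × 210 mm.
Off by 2 mm total — nearest standard size.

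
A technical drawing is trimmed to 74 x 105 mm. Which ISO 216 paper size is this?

Aspect ratio 105/74 ≈ 1.419 — close to the ISO √2 ≈ 1.414.
In the A-series (A0 area = 1 m²): A7 = 74 × 105 mm.

A7 (74 × 105 mm)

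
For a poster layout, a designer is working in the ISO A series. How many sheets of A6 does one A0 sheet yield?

64

A0 = 841 × 1189 mm; A6 = 105 × 148 mm.
Each halving step doubles the count; 6 steps from A0 to A6.
2^6 = 64.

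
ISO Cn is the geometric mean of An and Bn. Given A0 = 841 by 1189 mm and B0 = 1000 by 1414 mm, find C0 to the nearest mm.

917 × 1297 mm

Short side: √(841 · 1000) = √841000 ≈ 917.1 → 917 mm
Long side: √(1189 · 1414) = √1681246 ≈ 1296.6 → 1297 mm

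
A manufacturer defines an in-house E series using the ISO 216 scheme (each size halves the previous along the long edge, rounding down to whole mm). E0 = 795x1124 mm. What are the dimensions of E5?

E1: ⌊1124/2⌋ × 795 = 562 × 795 mm
E2: ⌊795/2⌋ × 562 = 397 × 562 mm
E3: ⌊562/2⌋ × 397 = 281 × 397 mm
E4: ⌊397/2⌋ × 281 = 198 × 281 mm
E5: ⌊281/2⌋ × 198 = 140 × 198 mm

140 × 198 mm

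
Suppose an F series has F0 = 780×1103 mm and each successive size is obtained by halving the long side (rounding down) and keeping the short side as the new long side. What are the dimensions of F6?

97 × 137 mm

F1: ⌊1103/2⌋ × 780 = 551 × 780 mm
F2: ⌊780/2⌋ × 551 = 390 × 551 mm
F3: ⌊551/2⌋ × 390 = 275 × 390 mm
F4: ⌊390/2⌋ × 275 = 195 × 275 mm
F5: ⌊275/2⌋ × 195 = 137 × 195 mm
F6: ⌊195/2⌋ × 137 = 97 × 137 mm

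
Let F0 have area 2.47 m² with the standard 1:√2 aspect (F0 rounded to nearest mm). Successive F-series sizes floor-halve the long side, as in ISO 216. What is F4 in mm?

Let F0's short side be w mm. w · w√2 = 2.47 m² = 2,470,000 mm², so w ≈ 1321.6 mm and w√2 ≈ 1869.0 mm → F0 = 1322 × 1869 mm.
F1: ⌊1869/2⌋ × 1322 = 934 × 1322 mm
F2: ⌊1322/2⌋ × 934 = 661 × 934 mm
F3: ⌊934/2⌋ × 661 = 467 × 661 mm
F4: ⌊661/2⌋ × 467 = 330 × 467 mm

330 × 467 mm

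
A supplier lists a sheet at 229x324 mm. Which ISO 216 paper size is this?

C4 (229 × 324 mm)

Aspect ratio 324/229 ≈ 1.415 — close to the ISO √2 ≈ 1.414.
In the C-series (envelope sizes, between A and B): C4 = 229 × 324 mm.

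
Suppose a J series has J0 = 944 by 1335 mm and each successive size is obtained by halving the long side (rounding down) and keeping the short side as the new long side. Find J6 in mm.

118 × 166 mm

J1 = 667 × 944 mm (from J0 by 1 halving).
J2: ⌊944/2⌋ × 667 = 472 × 667 mm
J3: ⌊667/2⌋ × 472 = 333 × 472 mm
J4: ⌊472/2⌋ × 333 = 236 × 333 mm
J5: ⌊333/2⌋ × 236 = 166 × 236 mm
J6: ⌊236/2⌋ × 166 = 118 × 166 mm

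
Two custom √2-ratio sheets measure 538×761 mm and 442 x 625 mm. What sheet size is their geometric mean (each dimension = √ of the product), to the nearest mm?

Short side: √(538 · 442) = √237796 ≈ 487.6 → 488 mm
Long side: √(761 · 625) = √475625 ≈ 689.7 → 690 mm

488 × 690 mm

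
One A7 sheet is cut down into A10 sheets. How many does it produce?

8

A7 = 74 × 105 mm; A10 = 26 × 37 mm.
Each halving step doubles the count; 3 steps from A7 to A10.
2^3 = 8.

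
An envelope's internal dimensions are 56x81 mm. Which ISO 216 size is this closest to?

C8 (57 × 81 mm)

Aspect ratio 81/56 ≈ 1.446 (ISO target is √2 ≈ 1.414).
In the C-series (envelope sizes, between A and B): C8 = 57 × 81 mm.
Off by 1 mm total — nearest standard size.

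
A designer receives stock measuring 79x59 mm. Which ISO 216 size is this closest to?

Aspect ratio 79/59 ≈ 1.339 (ISO target is √2 ≈ 1.414).
In the C-series (envelope sizes, between A and B): C8 = 57 × 81 mm.
Off by 4 mm total — nearest standard size.

C8 (57 × 81 mm)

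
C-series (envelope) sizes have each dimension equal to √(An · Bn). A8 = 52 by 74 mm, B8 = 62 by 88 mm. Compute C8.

Short side: √(52 · 62) = √3224 ≈ 56.8 → 57 mm
Long side: √(74 · 88) = √6512 ≈ 80.7 → 81 mm

57 × 81 mm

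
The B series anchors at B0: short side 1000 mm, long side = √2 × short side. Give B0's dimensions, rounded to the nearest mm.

1000 × 1414 mm

Short side = 1000 mm; long side = 1000√2 ≈ 1414.2 mm.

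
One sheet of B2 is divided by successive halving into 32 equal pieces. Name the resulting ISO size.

B7

32 = 2^5, so 5 halving steps.
B2 → B3 → … → B7 after 5 steps.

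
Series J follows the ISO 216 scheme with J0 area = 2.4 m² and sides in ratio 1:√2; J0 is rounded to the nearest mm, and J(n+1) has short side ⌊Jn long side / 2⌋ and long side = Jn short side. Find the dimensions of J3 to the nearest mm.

Let J0's short side be w mm. w · w√2 = 2.4 m² = 2,400,000 mm², so w ≈ 1302.7 mm and w√2 ≈ 1842.3 mm → J0 = 1303 × 1842 mm.
J1: ⌊1842/2⌋ × 1303 = 921 × 1303 mm
J2: ⌊1303/2⌋ × 921 = 651 × 921 mm
J3: ⌊921/2⌋ × 651 = 460 × 651 mm

460 × 651 mm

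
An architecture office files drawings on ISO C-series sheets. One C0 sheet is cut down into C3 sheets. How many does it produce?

8

C0 = 917 × 1297 mm; C3 = 324 × 458 mm.
Each halving step doubles the count; 3 steps from C0 to C3.
2^3 = 8.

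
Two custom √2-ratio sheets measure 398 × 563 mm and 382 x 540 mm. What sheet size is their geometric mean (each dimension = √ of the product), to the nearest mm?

Short side: √(398 · 382) = √152036 ≈ 389.9 → 390 mm
Long side: √(563 · 540) = √304020 ≈ 551.4 → 551 mm

390 × 551 mm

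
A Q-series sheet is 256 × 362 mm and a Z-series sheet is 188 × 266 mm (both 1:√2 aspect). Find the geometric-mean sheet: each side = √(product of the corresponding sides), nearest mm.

Short side: √(256 · 188) = √48128 ≈ 219.4 → 219 mm
Long side: √(362 · 266) = √96292 ≈ 310.3 → 310 mm

219 × 310 mm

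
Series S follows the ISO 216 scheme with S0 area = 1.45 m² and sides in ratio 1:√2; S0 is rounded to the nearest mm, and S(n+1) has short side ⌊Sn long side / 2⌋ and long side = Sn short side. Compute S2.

Let S0's short side be w mm. w · w√2 = 1.45 m² = 1,450,000 mm², so w ≈ 1012.6 mm and w√2 ≈ 1432.0 mm → S0 = 1013 × 1432 mm.
S1: ⌊1432/2⌋ × 1013 = 716 × 1013 mm
S2: ⌊1013/2⌋ × 716 = 506 × 716 mm

506 × 716 mm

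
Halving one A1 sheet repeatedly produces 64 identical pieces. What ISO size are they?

64 = 2^6, so 6 halving steps.
A1 → A2 → … → A7 after 6 steps.

A7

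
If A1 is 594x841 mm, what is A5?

A2: ⌊841/2⌋ × 594 = 420 × 594 mm
A3: ⌊594/2⌋ × 420 = 297 × 420 mm
A4: ⌊420/2⌋ × 297 = 210 × 297 mm
A5: ⌊297/2⌋ × 210 = 148 × 210 mm

148 × 210 mm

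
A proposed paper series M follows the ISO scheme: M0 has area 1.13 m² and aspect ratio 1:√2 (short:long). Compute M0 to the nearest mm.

894 × 1264 mm

Let the short side be w mm. Then w · w√2 = 1.13 m² = 1,130,000 mm².
w² = 1,130,000/√2, so w ≈ 893.9 mm; long side = w√2 ≈ 1264.1 mm.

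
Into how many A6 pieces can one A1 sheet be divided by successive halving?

Each ISO step halves the sheet: 1 × A1 → 2 × A2 → 4 × A3 → 8 × A4 → …
From A1 to A6 is 5 halving steps: 2^5 = 32.

32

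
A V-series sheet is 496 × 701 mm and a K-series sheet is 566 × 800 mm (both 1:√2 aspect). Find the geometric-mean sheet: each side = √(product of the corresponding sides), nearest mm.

Short side: √(496 · 566) = √280736 ≈ 529.8 → 530 mm
Long side: √(701 · 800) = √560800 ≈ 748.9 → 749 mm

530 × 749 mm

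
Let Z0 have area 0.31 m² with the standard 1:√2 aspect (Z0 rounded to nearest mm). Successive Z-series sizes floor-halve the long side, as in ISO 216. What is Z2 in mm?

234 × 331 mm

Let Z0's short side be w mm. w · w√2 = 0.31 m² = 310,000 mm², so w ≈ 468.2 mm and w√2 ≈ 662.1 mm → Z0 = 468 × 662 mm.
Z1: ⌊662/2⌋ × 468 = 331 × 468 mm
Z2: ⌊468/2⌋ × 331 = 234 × 331 mm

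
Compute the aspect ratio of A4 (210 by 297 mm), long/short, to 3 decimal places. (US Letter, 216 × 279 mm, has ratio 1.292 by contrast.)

1.414

297 / 210 = 1.414
Matches √2 ≈ 1.414 — the ISO 216 defining ratio.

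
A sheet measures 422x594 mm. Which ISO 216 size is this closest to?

Aspect ratio 594/422 ≈ 1.408 — close to the ISO √2 ≈ 1.414.
In the A-series (A0 area = 1 m²): A2 = 420 × 594 mm.
Off by 2 mm total — nearest standard size.

A2 (420 × 594 mm)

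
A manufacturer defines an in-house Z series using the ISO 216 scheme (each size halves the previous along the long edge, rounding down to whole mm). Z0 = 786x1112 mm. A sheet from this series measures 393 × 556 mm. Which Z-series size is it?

Z0: 786 × 1112 mm
Z1: 556 × 786 mm
Z2: 393 × 556 mm
Z3: 278 × 393 mm
→ matches Z2.

Z2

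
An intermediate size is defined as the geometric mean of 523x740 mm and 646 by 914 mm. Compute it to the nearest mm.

Short side: √(523 · 646) = √337858 ≈ 581.3 → 581 mm
Long side: √(740 · 914) = √676360 ≈ 822.4 → 822 mm

581 × 822 mm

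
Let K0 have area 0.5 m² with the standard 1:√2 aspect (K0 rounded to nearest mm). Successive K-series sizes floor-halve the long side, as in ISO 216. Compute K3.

Let K0's short side be w mm. w · w√2 = 0.5 m² = 500,000 mm², so w ≈ 594.6 mm and w√2 ≈ 840.9 mm → K0 = 595 × 841 mm.
K1: ⌊841/2⌋ × 595 = 420 × 595 mm
K2: ⌊595/2⌋ × 420 = 297 × 420 mm
K3: ⌊420/2⌋ × 297 = 210 × 297 mm

210 × 297 mm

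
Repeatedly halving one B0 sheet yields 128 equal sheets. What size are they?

B7

128 = 2^7, so 7 halving steps.
B0 → B1 → … → B7 after 7 steps.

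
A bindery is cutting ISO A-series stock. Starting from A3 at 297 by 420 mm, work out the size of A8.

A4: ⌊420/2⌋ × 297 = 210 × 297 mm
A5: ⌊297/2⌋ × 210 = 148 × 210 mm
A6: ⌊210/2⌋ × 148 = 105 × 148 mm
A7: ⌊148/2⌋ × 105 = 74 × 105 mm
A8: ⌊105/2⌋ × 74 = 52 × 74 mm

52 × 74 mm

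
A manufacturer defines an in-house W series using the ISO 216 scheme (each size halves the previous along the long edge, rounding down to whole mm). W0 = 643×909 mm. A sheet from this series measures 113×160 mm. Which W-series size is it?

W0: 643 × 909 mm
W1: 454 × 643 mm
W2: 321 × 454 mm
W3: 227 × 321 mm
W4: 160 × 227 mm
W5: 113 × 160 mm
W6: 80 × 113 mm
→ matches W5.

W5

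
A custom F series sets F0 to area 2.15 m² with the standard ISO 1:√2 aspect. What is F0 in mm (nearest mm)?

1233 × 1744 mm

Let the short side be w mm. Then w · w√2 = 2.15 m² = 2,150,000 mm².
w² = 2,150,000/√2, so w ≈ 1233.0 mm; long side = w√2 ≈ 1743.7 mm.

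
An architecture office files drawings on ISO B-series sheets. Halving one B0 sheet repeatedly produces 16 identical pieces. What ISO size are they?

16 = 2^4, so 4 halving steps.
B0 → B1 → … → B4 after 4 steps.

B4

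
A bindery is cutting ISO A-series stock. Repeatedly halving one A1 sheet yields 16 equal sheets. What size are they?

16 = 2^4, so 4 halving steps.
A1 → A2 → … → A5 after 4 steps.

A5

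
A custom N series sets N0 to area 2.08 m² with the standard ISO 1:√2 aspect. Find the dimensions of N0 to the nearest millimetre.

1213 × 1715 mm

Let the short side be w mm. Then w · w√2 = 2.08 m² = 2,080,000 mm².
w² = 2,080,000/√2, so w ≈ 1212.8 mm; long side = w√2 ≈ 1715.1 mm.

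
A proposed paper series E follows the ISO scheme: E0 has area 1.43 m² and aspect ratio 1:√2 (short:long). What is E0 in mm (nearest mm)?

1006 × 1422 mm

Let the short side be w mm. Then w · w√2 = 1.43 m² = 1,430,000 mm².
w² = 1,430,000/√2, so w ≈ 1005.6 mm; long side = w√2 ≈ 1422.1 mm.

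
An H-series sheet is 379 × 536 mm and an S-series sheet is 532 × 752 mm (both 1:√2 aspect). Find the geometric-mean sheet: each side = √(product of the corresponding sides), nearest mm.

449 × 635 mm

Short side: √(379 · 532) = √201628 ≈ 449.0 → 449 mm
Long side: √(536 · 752) = √403072 ≈ 634.9 → 635 mm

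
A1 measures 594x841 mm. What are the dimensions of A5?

148 × 210 mm

A2: ⌊841/2⌋ × 594 = 420 × 594 mm
A3: ⌊594/2⌋ × 420 = 297 × 420 mm
A4: ⌊420/2⌋ × 297 = 210 × 297 mm
A5: ⌊297/2⌋ × 210 = 148 × 210 mm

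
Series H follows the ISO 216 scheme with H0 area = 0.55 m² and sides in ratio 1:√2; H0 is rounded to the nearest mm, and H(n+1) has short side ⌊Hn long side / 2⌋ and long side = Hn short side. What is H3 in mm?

220 × 312 mm

Let H0's short side be w mm. w · w√2 = 0.55 m² = 550,000 mm², so w ≈ 623.6 mm and w√2 ≈ 881.9 mm → H0 = 624 × 882 mm.
H1: ⌊882/2⌋ × 624 = 441 × 624 mm
H2: ⌊624/2⌋ × 441 = 312 × 441 mm
H3: ⌊441/2⌋ × 312 = 220 × 312 mm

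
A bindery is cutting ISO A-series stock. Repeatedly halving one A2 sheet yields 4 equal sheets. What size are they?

A4

4 = 2^2, so 2 halving steps.
A2 → A3 → … → A4 after 2 steps.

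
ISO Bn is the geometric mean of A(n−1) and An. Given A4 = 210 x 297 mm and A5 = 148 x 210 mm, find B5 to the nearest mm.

Short side: √(210 · 148) = √31080 ≈ 176.3 → 176 mm
Long side: √(297 · 210) = √62370 ≈ 249.7 → 250 mm

176 × 250 mm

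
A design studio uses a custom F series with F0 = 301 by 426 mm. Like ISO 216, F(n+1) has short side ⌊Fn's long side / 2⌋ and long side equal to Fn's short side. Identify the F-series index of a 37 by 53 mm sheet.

F6

F0: 301 × 426 mm
F1: 213 × 301 mm
F2: 150 × 213 mm
F3: 106 × 150 mm
F4: 75 × 106 mm
F5: 53 × 75 mm
F6: 37 × 53 mm
F7: 26 × 37 mm
→ matches F6.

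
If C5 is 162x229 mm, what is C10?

28 × 40 mm

C6: ⌊229/2⌋ × 162 = 114 × 162 mm
C7: ⌊162/2⌋ × 114 = 81 × 114 mm
C8: ⌊114/2⌋ × 81 = 57 × 81 mm
C9: ⌊81/2⌋ × 57 = 40 × 57 mm
C10: ⌊57/2⌋ × 40 = 28 × 40 mm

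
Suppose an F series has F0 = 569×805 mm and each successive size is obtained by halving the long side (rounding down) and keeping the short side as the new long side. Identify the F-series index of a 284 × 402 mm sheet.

F0: 569 × 805 mm
F1: 402 × 569 mm
F2: 284 × 402 mm
F3: 201 × 284 mm
→ matches F2.

F2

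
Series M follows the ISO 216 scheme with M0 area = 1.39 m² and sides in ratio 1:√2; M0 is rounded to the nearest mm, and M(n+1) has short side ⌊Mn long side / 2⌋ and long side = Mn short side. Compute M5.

Let M0's short side be w mm. w · w√2 = 1.39 m² = 1,390,000 mm², so w ≈ 991.4 mm and w√2 ≈ 1402.1 mm → M0 = 991 × 1402 mm.
M1: ⌊1402/2⌋ × 991 = 701 × 991 mm
M2: ⌊991/2⌋ × 701 = 495 × 701 mm
M3: ⌊701/2⌋ × 495 = 350 × 495 mm
M4: ⌊495/2⌋ × 350 = 247 × 350 mm
M5: ⌊350/2⌋ × 247 = 175 × 247 mm

175 × 247 mm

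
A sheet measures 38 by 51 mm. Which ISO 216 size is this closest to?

Aspect ratio 51/38 ≈ 1.342 (ISO target is √2 ≈ 1.414).
In the A-series (A0 area = 1 m²): A9 = 37 × 52 mm.
Off by 2 mm total — nearest standard size.

A9 (37 × 52 mm)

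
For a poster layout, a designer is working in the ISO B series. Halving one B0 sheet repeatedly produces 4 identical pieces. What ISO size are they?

4 = 2^2, so 2 halving steps.
B0 → B1 → … → B2 after 2 steps.

B2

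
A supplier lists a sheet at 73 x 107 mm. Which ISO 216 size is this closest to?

A7 (74 × 105 mm)

Aspect ratio 107/73 ≈ 1.466 (ISO target is √2 ≈ 1.414).
In the A-series (A0 area = 1 m²): A7 = 74 × 105 mm.
Off by 3 mm total — nearest standard size.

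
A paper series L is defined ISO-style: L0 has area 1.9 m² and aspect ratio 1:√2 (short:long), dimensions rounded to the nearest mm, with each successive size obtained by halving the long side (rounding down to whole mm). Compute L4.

Let L0's short side be w mm. w · w√2 = 1.9 m² = 1,900,000 mm², so w ≈ 1159.1 mm and w√2 ≈ 1639.2 mm → L0 = 1159 × 1639 mm.
L1: ⌊1639/2⌋ × 1159 = 819 × 1159 mm
L2: ⌊1159/2⌋ × 819 = 579 × 819 mm
L3: ⌊819/2⌋ × 579 = 409 × 579 mm
L4: ⌊579/2⌋ × 409 = 289 × 409 mm

289 × 409 mm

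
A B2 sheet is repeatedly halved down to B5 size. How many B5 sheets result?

8

Each ISO step halves the sheet: 1 × B2 → 2 × B3 → 4 × B4 → 8 × B5
From B2 to B5 is 3 halving steps: 2^3 = 8.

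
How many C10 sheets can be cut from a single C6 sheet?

Each ISO step halves the sheet: 1 × C6 → 2 × C7 → 4 × C8 → 8 × C9 → …
From C6 to C10 is 4 halving steps: 2^4 = 16.

16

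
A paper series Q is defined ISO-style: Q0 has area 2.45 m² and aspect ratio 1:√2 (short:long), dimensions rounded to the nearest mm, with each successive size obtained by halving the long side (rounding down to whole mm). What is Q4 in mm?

Let Q0's short side be w mm. w · w√2 = 2.45 m² = 2,450,000 mm², so w ≈ 1316.2 mm and w√2 ≈ 1861.4 mm → Q0 = 1316 × 1861 mm.
Q1: ⌊1861/2⌋ × 1316 = 930 × 1316 mm
Q2: ⌊1316/2⌋ × 930 = 658 × 930 mm
Q3: ⌊930/2⌋ × 658 = 465 × 658 mm
Q4: ⌊658/2⌋ × 465 = 329 × 465 mm

329 × 465 mm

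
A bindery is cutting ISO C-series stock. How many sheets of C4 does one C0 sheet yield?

16

C0 = 917 × 1297 mm; C4 = 229 × 324 mm.
Each halving step doubles the count; 4 steps from C0 to C4.
2^4 = 16.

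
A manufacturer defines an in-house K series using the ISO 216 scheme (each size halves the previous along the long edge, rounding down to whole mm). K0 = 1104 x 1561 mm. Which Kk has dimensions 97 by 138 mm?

K0: 1104 × 1561 mm
K1: 780 × 1104 mm
K2: 552 × 780 mm
K3: 390 × 552 mm
K4: 276 × 390 mm
K5: 195 × 276 mm
K6: 138 × 195 mm
K7: 97 × 138 mm
K8: 69 × 97 mm
→ matches K7.

K7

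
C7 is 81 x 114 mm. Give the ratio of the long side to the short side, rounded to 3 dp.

1.407

114 / 81 = 1.407
ISO 216 targets √2 ≈ 1.414; the -0.007 deviation is from mm rounding.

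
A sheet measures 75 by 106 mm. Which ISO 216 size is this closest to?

A7 (74 × 105 mm)

Aspect ratio 106/75 ≈ 1.413 — close to the ISO √2 ≈ 1.414.
In the A-series (A0 area = 1 m²): A7 = 74 × 105 mm.
Off by 2 mm total — nearest standard size.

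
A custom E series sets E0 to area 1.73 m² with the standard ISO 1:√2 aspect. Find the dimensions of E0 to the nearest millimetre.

Let the short side be w mm. Then w · w√2 = 1.73 m² = 1,730,000 mm².
w² = 1,730,000/√2, so w ≈ 1106.0 mm; long side = w√2 ≈ 1564.2 mm.

1106 × 1564 mm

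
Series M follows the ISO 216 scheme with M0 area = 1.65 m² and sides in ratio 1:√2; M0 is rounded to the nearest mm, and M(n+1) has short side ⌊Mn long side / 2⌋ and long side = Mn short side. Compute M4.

270 × 382 mm

Let M0's short side be w mm. w · w√2 = 1.65 m² = 1,650,000 mm², so w ≈ 1080.2 mm and w√2 ≈ 1527.6 mm → M0 = 1080 × 1528 mm.
M1: ⌊1528/2⌋ × 1080 = 764 × 1080 mm
M2: ⌊1080/2⌋ × 764 = 540 × 764 mm
M3: ⌊764/2⌋ × 540 = 382 × 540 mm
M4: ⌊540/2⌋ × 382 = 270 × 382 mm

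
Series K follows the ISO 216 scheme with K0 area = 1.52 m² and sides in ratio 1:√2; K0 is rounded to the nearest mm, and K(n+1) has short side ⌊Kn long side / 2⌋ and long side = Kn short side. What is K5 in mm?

183 × 259 mm

Let K0's short side be w mm. w · w√2 = 1.52 m² = 1,520,000 mm², so w ≈ 1036.7 mm and w√2 ≈ 1466.2 mm → K0 = 1037 × 1466 mm.
K1: ⌊1466/2⌋ × 1037 = 733 × 1037 mm
K2: ⌊1037/2⌋ × 733 = 518 × 733 mm
K3: ⌊733/2⌋ × 518 = 366 × 518 mm
K4: ⌊518/2⌋ × 366 = 259 × 366 mm
K5: ⌊366/2⌋ × 259 = 183 × 259 mm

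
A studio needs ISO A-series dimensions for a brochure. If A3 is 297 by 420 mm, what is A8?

52 × 74 mm

A4: ⌊420/2⌋ × 297 = 210 × 297 mm
A5: ⌊297/2⌋ × 210 = 148 × 210 mm
A6: ⌊210/2⌋ × 148 = 105 × 148 mm
A7: ⌊148/2⌋ × 105 = 74 × 105 mm
A8: ⌊105/2⌋ × 74 = 52 × 74 mm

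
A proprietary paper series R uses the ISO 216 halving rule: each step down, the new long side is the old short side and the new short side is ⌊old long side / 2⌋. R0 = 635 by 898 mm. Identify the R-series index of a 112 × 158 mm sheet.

R5

R0: 635 × 898 mm
R1: 449 × 635 mm
R2: 317 × 449 mm
R3: 224 × 317 mm
R4: 158 × 224 mm
R5: 112 × 158 mm
R6: 79 × 112 mm
→ matches R5.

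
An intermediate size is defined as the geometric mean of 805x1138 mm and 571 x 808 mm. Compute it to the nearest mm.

Short side: √(805 · 571) = √459655 ≈ 678.0 → 678 mm
Long side: √(1138 · 808) = √919504 ≈ 958.9 → 959 mm

678 × 959 mm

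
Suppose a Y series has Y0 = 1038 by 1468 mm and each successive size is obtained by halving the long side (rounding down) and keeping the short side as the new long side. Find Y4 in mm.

259 × 367 mm

Y1: ⌊1468/2⌋ × 1038 = 734 × 1038 mm
Y2: ⌊1038/2⌋ × 734 = 519 × 734 mm
Y3: ⌊734/2⌋ × 519 = 367 × 519 mm
Y4: ⌊519/2⌋ × 367 = 259 × 367 mm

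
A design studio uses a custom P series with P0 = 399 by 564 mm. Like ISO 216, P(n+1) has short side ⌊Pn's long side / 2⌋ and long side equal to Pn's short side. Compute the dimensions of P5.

P1: ⌊564/2⌋ × 399 = 282 × 399 mm
P2: ⌊399/2⌋ × 282 = 199 × 282 mm
P3: ⌊282/2⌋ × 199 = 141 × 199 mm
P4: ⌊199/2⌋ × 141 = 99 × 141 mm
P5: ⌊141/2⌋ × 99 = 70 × 99 mm

70 × 99 mm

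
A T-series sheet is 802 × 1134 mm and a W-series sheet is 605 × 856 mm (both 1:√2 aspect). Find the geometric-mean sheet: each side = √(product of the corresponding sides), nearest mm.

Short side: √(802 · 605) = √485210 ≈ 696.6 → 697 mm
Long side: √(1134 · 856) = √970704 ≈ 985.2 → 985 mm

697 × 985 mm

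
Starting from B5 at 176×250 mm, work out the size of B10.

B6: ⌊250/2⌋ × 176 = 125 × 176 mm
B7: ⌊176/2⌋ × 125 = 88 × 125 mm
B8: ⌊125/2⌋ × 88 = 62 × 88 mm
B9: ⌊88/2⌋ × 62 = 44 × 62 mm
B10: ⌊62/2⌋ × 44 = 31 × 44 mm

31 × 44 mm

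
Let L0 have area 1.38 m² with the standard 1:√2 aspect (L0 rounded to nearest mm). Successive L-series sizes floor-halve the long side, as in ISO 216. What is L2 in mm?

494 × 698 mm

Let L0's short side be w mm. w · w√2 = 1.38 m² = 1,380,000 mm², so w ≈ 987.8 mm and w√2 ≈ 1397.0 mm → L0 = 988 × 1397 mm.
L1: ⌊1397/2⌋ × 988 = 698 × 988 mm
L2: ⌊988/2⌋ × 698 = 494 × 698 mm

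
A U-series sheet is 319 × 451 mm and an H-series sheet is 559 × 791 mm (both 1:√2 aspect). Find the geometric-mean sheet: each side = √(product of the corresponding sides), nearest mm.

Short side: √(319 · 559) = √178321 ≈ 422.3 → 422 mm
Long side: √(451 · 791) = √356741 ≈ 597.3 → 597 mm

422 × 597 mm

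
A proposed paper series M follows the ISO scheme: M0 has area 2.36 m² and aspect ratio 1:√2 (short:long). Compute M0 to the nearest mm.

Let the short side be w mm. Then w · w√2 = 2.36 m² = 2,360,000 mm².
w² = 2,360,000/√2, so w ≈ 1291.8 mm; long side = w√2 ≈ 1826.9 mm.

1292 × 1827 mm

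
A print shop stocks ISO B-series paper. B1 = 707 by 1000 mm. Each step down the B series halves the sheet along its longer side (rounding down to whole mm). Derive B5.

176 × 250 mm

B2: ⌊1000/2⌋ × 707 = 500 × 707 mm
B3: ⌊707/2⌋ × 500 = 353 × 500 mm
B4: ⌊500/2⌋ × 353 = 250 × 353 mm
B5: ⌊353/2⌋ × 250 = 176 × 250 mm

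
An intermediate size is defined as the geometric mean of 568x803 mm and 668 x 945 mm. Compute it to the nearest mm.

Short side: √(568 · 668) = √379424 ≈ 616.0 → 616 mm
Long side: √(803 · 945) = √758835 ≈ 871.1 → 871 mm

616 × 871 mm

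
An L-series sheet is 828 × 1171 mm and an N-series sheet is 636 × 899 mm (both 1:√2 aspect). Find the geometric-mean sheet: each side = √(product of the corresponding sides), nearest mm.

Short side: √(828 · 636) = √526608 ≈ 725.7 → 726 mm
Long side: √(1171 · 899) = √1052729 ≈ 1026.0 → 1026 mm

726 × 1026 mm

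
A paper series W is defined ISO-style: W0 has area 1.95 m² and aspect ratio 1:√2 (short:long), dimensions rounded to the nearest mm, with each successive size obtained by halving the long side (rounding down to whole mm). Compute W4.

293 × 415 mm

Let W0's short side be w mm. w · w√2 = 1.95 m² = 1,950,000 mm², so w ≈ 1174.2 mm and w√2 ≈ 1660.6 mm → W0 = 1174 × 1661 mm.
W1: ⌊1661/2⌋ × 1174 = 830 × 1174 mm
W2: ⌊1174/2⌋ × 830 = 587 × 830 mm
W3: ⌊830/2⌋ × 587 = 415 × 587 mm
W4: ⌊587/2⌋ × 415 = 293 × 415 mm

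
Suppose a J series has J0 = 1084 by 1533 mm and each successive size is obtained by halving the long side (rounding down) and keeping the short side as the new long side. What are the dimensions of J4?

271 × 383 mm

J1: ⌊1533/2⌋ × 1084 = 766 × 1084 mm
J2: ⌊1084/2⌋ × 766 = 542 × 766 mm
J3: ⌊766/2⌋ × 542 = 383 × 542 mm
J4: ⌊542/2⌋ × 383 = 271 × 383 mm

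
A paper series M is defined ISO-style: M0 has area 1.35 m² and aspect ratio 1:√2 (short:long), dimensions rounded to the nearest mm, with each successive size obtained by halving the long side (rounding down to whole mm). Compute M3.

Let M0's short side be w mm. w · w√2 = 1.35 m² = 1,350,000 mm², so w ≈ 977.0 mm and w√2 ≈ 1381.7 mm → M0 = 977 × 1382 mm.
M1: ⌊1382/2⌋ × 977 = 691 × 977 mm
M2: ⌊977/2⌋ × 691 = 488 × 691 mm
M3: ⌊691/2⌋ × 488 = 345 × 488 mm

345 × 488 mm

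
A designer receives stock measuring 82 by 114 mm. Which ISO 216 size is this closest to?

C7 (81 × 114 mm)

Aspect ratio 114/82 ≈ 1.390 (ISO target is √2 ≈ 1.414).
In the C-series (envelope sizes, between A and B): C7 = 81 × 114 mm.
Off by 1 mm total — nearest standard size.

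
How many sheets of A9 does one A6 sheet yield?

8

Each ISO step halves the sheet: 1 × A6 → 2 × A7 → 4 × A8 → 8 × A9
From A6 to A9 is 3 halving steps: 2^3 = 8.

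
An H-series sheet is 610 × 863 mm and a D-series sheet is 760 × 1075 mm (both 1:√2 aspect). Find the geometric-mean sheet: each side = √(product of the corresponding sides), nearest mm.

Short side: √(610 · 760) = √463600 ≈ 680.9 → 681 mm
Long side: √(863 · 1075) = √927725 ≈ 963.2 → 963 mm

681 × 963 mm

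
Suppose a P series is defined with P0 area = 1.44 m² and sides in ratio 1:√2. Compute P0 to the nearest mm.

1009 × 1427 mm

Let the short side be w mm. Then w · w√2 = 1.44 m² = 1,440,000 mm².
w² = 1,440,000/√2, so w ≈ 1009.1 mm; long side = w√2 ≈ 1427.0 mm.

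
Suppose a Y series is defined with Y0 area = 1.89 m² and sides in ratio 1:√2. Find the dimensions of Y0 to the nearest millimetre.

1156 × 1635 mm

Let the short side be w mm. Then w · w√2 = 1.89 m² = 1,890,000 mm².
w² = 1,890,000/√2, so w ≈ 1156.0 mm; long side = w√2 ≈ 1634.9 mm.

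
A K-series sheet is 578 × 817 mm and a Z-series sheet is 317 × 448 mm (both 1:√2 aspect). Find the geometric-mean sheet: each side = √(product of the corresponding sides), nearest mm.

428 × 605 mm

Short side: √(578 · 317) = √183226 ≈ 428.0 → 428 mm
Long side: √(817 · 448) = √366016 ≈ 605.0 → 605 mm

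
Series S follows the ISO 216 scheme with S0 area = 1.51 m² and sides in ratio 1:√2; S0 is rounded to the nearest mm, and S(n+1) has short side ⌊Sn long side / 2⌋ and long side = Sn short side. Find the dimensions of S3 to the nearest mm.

Let S0's short side be w mm. w · w√2 = 1.51 m² = 1,510,000 mm², so w ≈ 1033.3 mm and w√2 ≈ 1461.3 mm → S0 = 1033 × 1461 mm.
S1: ⌊1461/2⌋ × 1033 = 730 × 1033 mm
S2: ⌊1033/2⌋ × 730 = 516 × 730 mm
S3: ⌊730/2⌋ × 516 = 365 × 516 mm

365 × 516 mm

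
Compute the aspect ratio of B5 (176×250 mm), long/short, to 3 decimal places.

250 / 176 = 1.420
ISO 216 targets √2 ≈ 1.414; the +0.006 deviation is from mm rounding.

1.420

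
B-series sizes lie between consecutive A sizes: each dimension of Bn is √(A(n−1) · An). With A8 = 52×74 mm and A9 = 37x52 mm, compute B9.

Short side: √(52 · 37) = √1924 ≈ 43.9 → 44 mm
Long side: √(74 · 52) = √3848 ≈ 62.0 → 62 mm

44 × 62 mm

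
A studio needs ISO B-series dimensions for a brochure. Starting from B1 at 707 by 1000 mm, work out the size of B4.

B2: ⌊1000/2⌋ × 707 = 500 × 707 mm
B3: ⌊707/2⌋ × 500 = 353 × 500 mm
B4: ⌊500/2⌋ × 353 = 250 × 353 mm

250 × 353 mm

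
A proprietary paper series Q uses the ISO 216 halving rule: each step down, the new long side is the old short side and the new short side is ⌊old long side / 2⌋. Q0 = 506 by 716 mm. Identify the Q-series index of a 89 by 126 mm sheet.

Q0: 506 × 716 mm
Q1: 358 × 506 mm
Q2: 253 × 358 mm
Q3: 179 × 253 mm
Q4: 126 × 179 mm
Q5: 89 × 126 mm
Q6: 63 × 89 mm
→ matches Q5.

Q5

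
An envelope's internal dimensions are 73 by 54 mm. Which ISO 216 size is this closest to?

Aspect ratio 73/54 ≈ 1.352 (ISO target is √2 ≈ 1.414).
In the A-series (A0 area = 1 m²): A8 = 52 × 74 mm.
Off by 3 mm total — nearest standard size.

A8 (52 × 74 mm)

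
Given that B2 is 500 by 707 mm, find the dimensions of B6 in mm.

125 × 176 mm

B3: ⌊707/2⌋ × 500 = 353 × 500 mm
B4: ⌊500/2⌋ × 353 = 250 × 353 mm
B5: ⌊353/2⌋ × 250 = 176 × 250 mm
B6: ⌊250/2⌋ × 176 = 125 × 176 mm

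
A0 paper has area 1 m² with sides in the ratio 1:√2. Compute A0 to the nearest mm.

Let the short side be w mm. Then the long side is w√2 and w · w√2 = 10⁶ mm².
w² = 10⁶/√2, so w = 1000 / 2^(1/4) ≈ 840.9 mm; long side = 1000 · 2^(1/4) ≈ 1189.2 mm.

841 × 1189 mm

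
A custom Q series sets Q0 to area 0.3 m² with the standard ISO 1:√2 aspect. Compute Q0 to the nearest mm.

461 × 651 mm

Let the short side be w mm. Then w · w√2 = 0.3 m² = 300,000 mm².
w² = 300,000/√2, so w ≈ 460.6 mm; long side = w√2 ≈ 651.4 mm.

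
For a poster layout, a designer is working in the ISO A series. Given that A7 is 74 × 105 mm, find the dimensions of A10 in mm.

A8: ⌊105/2⌋ × 74 = 52 × 74 mm
A9: ⌊74/2⌋ × 52 = 37 × 52 mm
A10: ⌊52/2⌋ × 37 = 26 × 37 mm

26 × 37 mm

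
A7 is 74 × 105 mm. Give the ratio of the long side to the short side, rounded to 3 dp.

1.419

105 / 74 = 1.419
ISO 216 targets √2 ≈ 1.414; the +0.005 deviation is from mm rounding.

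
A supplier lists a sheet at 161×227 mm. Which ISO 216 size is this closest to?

C5 (162 × 229 mm)

Aspect ratio 227/161 ≈ 1.410 — close to the ISO √2 ≈ 1.414.
In the C-series (envelope sizes, between A and B): C5 = 162 × 229 mm.
Off by 3 mm total — nearest standard size.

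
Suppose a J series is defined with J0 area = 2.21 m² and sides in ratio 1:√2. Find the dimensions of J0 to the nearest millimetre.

1250 × 1768 mm

Let the short side be w mm. Then w · w√2 = 2.21 m² = 2,210,000 mm².
w² = 2,210,000/√2, so w ≈ 1250.1 mm; long side = w√2 ≈ 1767.9 mm.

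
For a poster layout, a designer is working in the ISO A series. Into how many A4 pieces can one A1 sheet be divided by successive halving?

8

Each ISO step halves the sheet: 1 × A1 → 2 × A2 → 4 × A3 → 8 × A4
From A1 to A4 is 3 halving steps: 2^3 = 8.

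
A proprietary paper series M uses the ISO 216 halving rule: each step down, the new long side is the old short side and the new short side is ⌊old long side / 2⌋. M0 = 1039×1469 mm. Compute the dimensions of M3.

367 × 519 mm

M1: ⌊1469/2⌋ × 1039 = 734 × 1039 mm
M2: ⌊1039/2⌋ × 734 = 519 × 734 mm
M3: ⌊734/2⌋ × 519 = 367 × 519 mm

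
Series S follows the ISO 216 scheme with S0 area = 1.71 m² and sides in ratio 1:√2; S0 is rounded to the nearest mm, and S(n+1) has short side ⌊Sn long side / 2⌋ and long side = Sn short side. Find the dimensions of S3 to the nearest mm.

388 × 550 mm

Let S0's short side be w mm. w · w√2 = 1.71 m² = 1,710,000 mm², so w ≈ 1099.6 mm and w√2 ≈ 1555.1 mm → S0 = 1100 × 1555 mm.
S1: ⌊1555/2⌋ × 1100 = 777 × 1100 mm
S2: ⌊1100/2⌋ × 777 = 550 × 777 mm
S3: ⌊777/2⌋ × 550 = 388 × 550 mm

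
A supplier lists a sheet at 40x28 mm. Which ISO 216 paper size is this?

C10 (28 × 40 mm)

Aspect ratio 40/28 ≈ 1.429 — close to the ISO √2 ≈ 1.414.
In the C-series (envelope sizes, between A and B): C10 = 28 × 40 mm.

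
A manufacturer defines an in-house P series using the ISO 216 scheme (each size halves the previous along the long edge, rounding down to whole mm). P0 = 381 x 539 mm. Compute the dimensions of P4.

P1: ⌊539/2⌋ × 381 = 269 × 381 mm
P2: ⌊381/2⌋ × 269 = 190 × 269 mm
P3: ⌊269/2⌋ × 190 = 134 × 190 mm
P4: ⌊190/2⌋ × 134 = 95 × 134 mm

95 × 134 mm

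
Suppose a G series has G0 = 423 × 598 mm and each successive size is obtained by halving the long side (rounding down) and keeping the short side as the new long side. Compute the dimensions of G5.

74 × 105 mm

G1: ⌊598/2⌋ × 423 = 299 × 423 mm
G2: ⌊423/2⌋ × 299 = 211 × 299 mm
G3: ⌊299/2⌋ × 211 = 149 × 211 mm
G4: ⌊211/2⌋ × 149 = 105 × 149 mm
G5: ⌊149/2⌋ × 105 = 74 × 105 mm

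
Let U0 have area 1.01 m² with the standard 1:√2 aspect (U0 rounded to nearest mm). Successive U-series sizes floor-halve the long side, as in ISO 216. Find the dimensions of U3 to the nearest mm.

298 × 422 mm

Let U0's short side be w mm. w · w√2 = 1.01 m² = 1,010,000 mm², so w ≈ 845.1 mm and w√2 ≈ 1195.1 mm → U0 = 845 × 1195 mm.
U1: ⌊1195/2⌋ × 845 = 597 × 845 mm
U2: ⌊845/2⌋ × 597 = 422 × 597 mm
U3: ⌊597/2⌋ × 422 = 298 × 422 mm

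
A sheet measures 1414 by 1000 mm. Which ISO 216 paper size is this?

Aspect ratio 1414/1000 ≈ 1.414 — close to the ISO √2 ≈ 1.414.
In the B-series (B0 = 1000 × 1414 mm): B0 = 1000 × 1414 mm.

B0 (1000 × 1414 mm)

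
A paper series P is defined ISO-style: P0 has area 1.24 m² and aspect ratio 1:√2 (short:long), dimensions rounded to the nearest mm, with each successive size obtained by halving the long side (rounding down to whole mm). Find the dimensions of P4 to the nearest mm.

234 × 331 mm

Let P0's short side be w mm. w · w√2 = 1.24 m² = 1,240,000 mm², so w ≈ 936.4 mm and w√2 ≈ 1324.2 mm → P0 = 936 × 1324 mm.
P1: ⌊1324/2⌋ × 936 = 662 × 936 mm
P2: ⌊936/2⌋ × 662 = 468 × 662 mm
P3: ⌊662/2⌋ × 468 = 331 × 468 mm
P4: ⌊468/2⌋ × 331 = 234 × 331 mm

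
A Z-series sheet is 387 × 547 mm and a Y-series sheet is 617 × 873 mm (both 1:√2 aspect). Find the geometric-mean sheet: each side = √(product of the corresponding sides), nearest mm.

489 × 691 mm

Short side: √(387 · 617) = √238779 ≈ 488.7 → 489 mm
Long side: √(547 · 873) = √477531 ≈ 691.0 → 691 mm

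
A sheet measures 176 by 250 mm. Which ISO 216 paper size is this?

B5 (176 × 250 mm)

Aspect ratio 250/176 ≈ 1.420 — close to the ISO √2 ≈ 1.414.
In the B-series (B0 = 1000 × 1414 mm): B5 = 176 × 250 mm.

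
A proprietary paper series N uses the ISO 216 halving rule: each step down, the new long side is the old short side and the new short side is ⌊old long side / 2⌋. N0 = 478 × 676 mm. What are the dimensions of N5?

N1: ⌊676/2⌋ × 478 = 338 × 478 mm
N2: ⌊478/2⌋ × 338 = 239 × 338 mm
N3: ⌊338/2⌋ × 239 = 169 × 239 mm
N4: ⌊239/2⌋ × 169 = 119 × 169 mm
N5: ⌊169/2⌋ × 119 = 84 × 119 mm

84 × 119 mm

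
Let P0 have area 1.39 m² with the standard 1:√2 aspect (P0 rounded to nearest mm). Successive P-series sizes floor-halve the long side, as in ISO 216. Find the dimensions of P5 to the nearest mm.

175 × 247 mm

Let P0's short side be w mm. w · w√2 = 1.39 m² = 1,390,000 mm², so w ≈ 991.4 mm and w√2 ≈ 1402.1 mm → P0 = 991 × 1402 mm.
P1: ⌊1402/2⌋ × 991 = 701 × 991 mm
P2: ⌊991/2⌋ × 701 = 495 × 701 mm
P3: ⌊701/2⌋ × 495 = 350 × 495 mm
P4: ⌊495/2⌋ × 350 = 247 × 350 mm
P5: ⌊350/2⌋ × 247 = 175 × 247 mm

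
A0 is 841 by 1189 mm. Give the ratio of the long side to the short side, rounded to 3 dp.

1189 / 841 = 1.414
Matches √2 ≈ 1.414 — the ISO 216 defining ratio.

1.414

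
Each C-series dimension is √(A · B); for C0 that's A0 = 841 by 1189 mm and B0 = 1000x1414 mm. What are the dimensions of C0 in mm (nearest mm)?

Short: √(841 · 1000) = √841000 ≈ 917.1 mm.
Long: √(1189 · 1414) = √1681246 ≈ 1296.6 mm.

917 × 1297 mm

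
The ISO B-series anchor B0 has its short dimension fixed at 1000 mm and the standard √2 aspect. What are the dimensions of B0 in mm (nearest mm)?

1000 × 1414 mm

Short side = 1000 mm; long side = 1000√2 ≈ 1414.2 mm.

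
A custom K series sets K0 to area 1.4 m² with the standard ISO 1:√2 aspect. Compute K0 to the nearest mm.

995 × 1407 mm

Let the short side be w mm. Then w · w√2 = 1.4 m² = 1,400,000 mm².
w² = 1,400,000/√2, so w ≈ 995.0 mm; long side = w√2 ≈ 1407.1 mm.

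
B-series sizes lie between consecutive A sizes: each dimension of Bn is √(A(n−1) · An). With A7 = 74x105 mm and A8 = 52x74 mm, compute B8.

Short side: √(74 · 52) = √3848 ≈ 62.0 → 62 mm
Long side: √(105 · 74) = √7770 ≈ 88.1 → 88 mm

62 × 88 mm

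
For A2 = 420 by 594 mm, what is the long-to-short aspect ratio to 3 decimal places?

594 / 420 = 1.414
Matches √2 ≈ 1.414 — the ISO 216 defining ratio.

1.414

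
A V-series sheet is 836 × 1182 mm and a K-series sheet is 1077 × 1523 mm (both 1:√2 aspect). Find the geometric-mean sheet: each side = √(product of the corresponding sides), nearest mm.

949 × 1342 mm

Short side: √(836 · 1077) = √900372 ≈ 948.9 → 949 mm
Long side: √(1182 · 1523) = √1800186 ≈ 1341.7 → 1342 mm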